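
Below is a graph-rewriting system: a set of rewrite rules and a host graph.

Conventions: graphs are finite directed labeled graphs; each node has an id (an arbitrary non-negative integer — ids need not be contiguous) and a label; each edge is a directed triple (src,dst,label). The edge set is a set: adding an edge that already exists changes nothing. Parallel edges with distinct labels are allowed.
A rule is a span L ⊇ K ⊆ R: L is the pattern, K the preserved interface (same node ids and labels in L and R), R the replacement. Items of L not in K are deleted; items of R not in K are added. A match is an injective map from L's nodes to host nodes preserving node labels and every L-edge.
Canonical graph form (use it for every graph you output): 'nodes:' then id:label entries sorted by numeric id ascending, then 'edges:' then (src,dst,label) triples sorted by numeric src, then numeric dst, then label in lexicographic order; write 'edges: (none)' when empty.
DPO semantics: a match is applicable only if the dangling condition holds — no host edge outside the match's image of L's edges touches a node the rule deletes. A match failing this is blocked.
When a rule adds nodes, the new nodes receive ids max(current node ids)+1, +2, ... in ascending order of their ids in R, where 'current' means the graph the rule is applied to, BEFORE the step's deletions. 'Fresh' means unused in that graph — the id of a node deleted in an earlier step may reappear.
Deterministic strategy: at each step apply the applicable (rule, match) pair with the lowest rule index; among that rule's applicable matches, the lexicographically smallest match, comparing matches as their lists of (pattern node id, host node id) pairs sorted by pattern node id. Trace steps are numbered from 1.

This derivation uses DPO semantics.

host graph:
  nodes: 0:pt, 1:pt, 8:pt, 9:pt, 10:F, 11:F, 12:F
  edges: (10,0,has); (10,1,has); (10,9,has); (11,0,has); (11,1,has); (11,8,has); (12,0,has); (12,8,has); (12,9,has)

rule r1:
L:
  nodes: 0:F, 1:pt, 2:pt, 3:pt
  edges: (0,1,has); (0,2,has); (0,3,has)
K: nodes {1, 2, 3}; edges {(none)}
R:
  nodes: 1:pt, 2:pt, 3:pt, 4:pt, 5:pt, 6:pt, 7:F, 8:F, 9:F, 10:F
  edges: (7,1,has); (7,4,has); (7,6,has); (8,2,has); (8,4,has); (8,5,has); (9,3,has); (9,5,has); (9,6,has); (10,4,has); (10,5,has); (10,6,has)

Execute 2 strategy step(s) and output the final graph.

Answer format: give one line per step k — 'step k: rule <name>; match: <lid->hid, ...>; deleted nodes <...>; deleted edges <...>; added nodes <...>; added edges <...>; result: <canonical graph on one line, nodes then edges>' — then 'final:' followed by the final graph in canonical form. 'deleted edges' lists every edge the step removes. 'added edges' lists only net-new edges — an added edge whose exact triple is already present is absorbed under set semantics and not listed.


step 1: rule r1; match: 0->10, 1->0, 2->1, 3->9; deleted nodes 10; deleted edges (10,0,has); (10,1,has); (10,9,has); added nodes 13, 14, 15, 16, 17, 18, 19; added edges (16,0,has); (16,13,has); (16,15,has); (17,1,has); (17,13,has); (17,14,has); (18,9,has); (18,14,has); (18,15,has); (19,13,has); (19,14,has); (19,15,has); result: nodes: 0:pt, 1:pt, 8:pt, 9:pt, 11:F, 12:F, 13:pt, 14:pt, 15:pt, 16:F, 17:F, 18:F, 19:F edges: (11,0,has); (11,1,has); (11,8,has); (12,0,has); (12,8,has); (12,9,has); (16,0,has); (16,13,has); (16,15,has); (17,1,has); (17,13,has); (17,14,has); (18,9,has); (18,14,has); (18,15,has); (19,13,has); (19,14,has); (19,15,has)
step 2: rule r1; match: 0->11, 1->0, 2->1, 3->8; deleted nodes 11; deleted edges (11,0,has); (11,1,has); (11,8,has); added nodes 20, 21, 22, 23, 24, 25, 26; added edges (23,0,has); (23,20,has); (23,22,has); (24,1,has); (24,20,has); (24,21,has); (25,8,has); (25,21,has); (25,22,has); (26,20,has); (26,21,has); (26,22,has); result: nodes: 0:pt, 1:pt, 8:pt, 9:pt, 12:F, 13:pt, 14:pt, 15:pt, 16:F, 17:F, 18:F, 19:F, 20:pt, 21:pt, 22:pt, 23:F, 24:F, 25:F, 26:F edges: (12,0,has); (12,8,has); (12,9,has); (16,0,has); (16,13,has); (16,15,has); (17,1,has); (17,13,has); (17,14,has); (18,9,has); (18,14,has); (18,15,has); (19,13,has); (19,14,has); (19,15,has); (23,0,has); (23,20,has); (23,22,has); (24,1,has); (24,20,has); (24,21,has); (25,8,has); (25,21,has); (25,22,has); (26,20,has); (26,21,has); (26,22,has)
final:
nodes: 0:pt, 1:pt, 8:pt, 9:pt, 12:F, 13:pt, 14:pt, 15:pt, 16:F, 17:F, 18:F, 19:F, 20:pt, 21:pt, 22:pt, 23:F, 24:F, 25:F, 26:F
edges: (12,0,has); (12,8,has); (12,9,has); (16,0,has); (16,13,has); (16,15,has); (17,1,has); (17,13,has); (17,14,has); (18,9,has); (18,14,has); (18,15,has); (19,13,has); (19,14,has); (19,15,has); (23,0,has); (23,20,has); (23,22,has); (24,1,has); (24,20,has); (24,21,has); (25,8,has); (25,21,has); (25,22,has); (26,20,has); (26,21,has); (26,22,has)


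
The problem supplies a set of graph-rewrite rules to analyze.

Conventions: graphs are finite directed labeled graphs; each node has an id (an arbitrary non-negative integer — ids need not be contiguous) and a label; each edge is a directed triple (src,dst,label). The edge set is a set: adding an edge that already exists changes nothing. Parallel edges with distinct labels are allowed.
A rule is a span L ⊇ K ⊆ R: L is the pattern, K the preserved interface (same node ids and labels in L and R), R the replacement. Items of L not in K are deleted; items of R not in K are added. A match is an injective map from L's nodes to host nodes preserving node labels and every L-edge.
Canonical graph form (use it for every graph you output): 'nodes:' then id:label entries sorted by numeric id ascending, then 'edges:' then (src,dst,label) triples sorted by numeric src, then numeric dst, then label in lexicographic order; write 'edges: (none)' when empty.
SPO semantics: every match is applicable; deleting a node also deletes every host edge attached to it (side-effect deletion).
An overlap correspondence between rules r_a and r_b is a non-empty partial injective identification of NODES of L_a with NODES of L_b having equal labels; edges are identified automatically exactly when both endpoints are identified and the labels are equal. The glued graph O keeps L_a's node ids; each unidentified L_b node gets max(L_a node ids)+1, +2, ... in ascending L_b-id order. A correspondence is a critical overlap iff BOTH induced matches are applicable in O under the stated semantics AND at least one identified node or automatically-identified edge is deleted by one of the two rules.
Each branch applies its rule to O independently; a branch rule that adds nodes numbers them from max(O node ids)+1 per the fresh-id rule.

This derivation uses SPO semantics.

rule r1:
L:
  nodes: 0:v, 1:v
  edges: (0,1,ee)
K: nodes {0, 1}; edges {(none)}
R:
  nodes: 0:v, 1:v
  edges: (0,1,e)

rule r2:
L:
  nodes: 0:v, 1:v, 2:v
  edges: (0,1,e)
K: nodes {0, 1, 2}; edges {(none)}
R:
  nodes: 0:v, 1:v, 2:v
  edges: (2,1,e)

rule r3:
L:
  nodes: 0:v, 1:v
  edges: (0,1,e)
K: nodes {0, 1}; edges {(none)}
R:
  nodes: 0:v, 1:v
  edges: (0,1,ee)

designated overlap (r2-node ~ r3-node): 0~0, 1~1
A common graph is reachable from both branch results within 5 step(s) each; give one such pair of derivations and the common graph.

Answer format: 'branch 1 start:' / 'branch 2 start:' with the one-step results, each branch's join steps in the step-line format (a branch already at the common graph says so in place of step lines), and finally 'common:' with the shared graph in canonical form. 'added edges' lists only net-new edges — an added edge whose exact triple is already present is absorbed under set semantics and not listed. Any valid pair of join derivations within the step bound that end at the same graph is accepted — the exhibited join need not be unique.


branch 1 start:
nodes: 0:v, 1:v, 2:v
edges: (2,1,e)
branch 2 start:
nodes: 0:v, 1:v, 2:v
edges: (0,1,ee)
branch 1 step 1: rule r2; match: 0->2, 1->1, 2->0; deleted nodes (none); deleted edges (2,1,e); added nodes (none); added edges (0,1,e); result: nodes: 0:v, 1:v, 2:v edges: (0,1,e)
branch 2 step 1: rule r1; match: 0->0, 1->1; deleted nodes (none); deleted edges (0,1,ee); added nodes (none); added edges (0,1,e); result: nodes: 0:v, 1:v, 2:v edges: (0,1,e)
common:
nodes: 0:v, 1:v, 2:v
edges: (0,1,e)


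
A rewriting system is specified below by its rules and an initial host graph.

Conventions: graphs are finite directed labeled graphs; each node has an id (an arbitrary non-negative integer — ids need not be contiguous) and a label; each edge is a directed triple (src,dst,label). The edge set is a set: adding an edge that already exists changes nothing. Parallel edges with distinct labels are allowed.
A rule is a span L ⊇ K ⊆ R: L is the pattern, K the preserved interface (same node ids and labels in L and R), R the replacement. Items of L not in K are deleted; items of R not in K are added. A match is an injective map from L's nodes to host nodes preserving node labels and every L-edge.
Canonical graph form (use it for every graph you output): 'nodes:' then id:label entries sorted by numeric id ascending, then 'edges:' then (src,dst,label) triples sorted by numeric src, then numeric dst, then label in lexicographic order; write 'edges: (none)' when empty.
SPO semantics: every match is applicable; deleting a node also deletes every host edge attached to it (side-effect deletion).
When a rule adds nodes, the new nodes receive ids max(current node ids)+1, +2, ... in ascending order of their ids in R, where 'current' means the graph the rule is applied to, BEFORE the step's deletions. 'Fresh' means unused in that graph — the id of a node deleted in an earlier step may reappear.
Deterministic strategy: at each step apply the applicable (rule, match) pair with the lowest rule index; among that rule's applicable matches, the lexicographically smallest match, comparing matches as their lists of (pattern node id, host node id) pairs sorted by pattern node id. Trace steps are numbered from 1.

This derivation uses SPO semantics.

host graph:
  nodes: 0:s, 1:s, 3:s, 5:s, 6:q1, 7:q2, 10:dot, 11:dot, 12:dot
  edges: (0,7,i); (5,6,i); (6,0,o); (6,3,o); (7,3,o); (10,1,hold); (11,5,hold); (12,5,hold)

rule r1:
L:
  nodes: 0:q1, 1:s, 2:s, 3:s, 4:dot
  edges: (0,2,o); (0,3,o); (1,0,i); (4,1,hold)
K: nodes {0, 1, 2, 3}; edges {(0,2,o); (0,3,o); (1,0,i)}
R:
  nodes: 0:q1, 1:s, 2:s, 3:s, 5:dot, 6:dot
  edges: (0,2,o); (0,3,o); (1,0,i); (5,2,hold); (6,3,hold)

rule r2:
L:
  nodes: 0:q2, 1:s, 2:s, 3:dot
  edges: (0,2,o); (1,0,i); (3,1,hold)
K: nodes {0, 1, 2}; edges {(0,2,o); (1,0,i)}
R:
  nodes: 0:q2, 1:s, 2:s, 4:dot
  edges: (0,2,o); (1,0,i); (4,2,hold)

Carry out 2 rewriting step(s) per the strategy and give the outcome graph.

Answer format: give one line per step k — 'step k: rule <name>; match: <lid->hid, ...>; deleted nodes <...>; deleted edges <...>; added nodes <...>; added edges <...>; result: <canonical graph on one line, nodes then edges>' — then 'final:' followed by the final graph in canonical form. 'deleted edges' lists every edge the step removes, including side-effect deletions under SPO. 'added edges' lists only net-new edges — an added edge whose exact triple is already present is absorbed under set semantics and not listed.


step 1: rule r1; match: 0->6, 1->5, 2->0, 3->3, 4->11; deleted nodes 11; deleted edges (11,5,hold); added nodes 13, 14; added edges (13,0,hold); (14,3,hold); result: nodes: 0:s, 1:s, 3:s, 5:s, 6:q1, 7:q2, 10:dot, 12:dot, 13:dot, 14:dot edges: (0,7,i); (5,6,i); (6,0,o); (6,3,o); (7,3,o); (10,1,hold); (12,5,hold); (13,0,hold); (14,3,hold)
step 2: rule r1; match: 0->6, 1->5, 2->0, 3->3, 4->12; deleted nodes 12; deleted edges (12,5,hold); added nodes 15, 16; added edges (15,0,hold); (16,3,hold); result: nodes: 0:s, 1:s, 3:s, 5:s, 6:q1, 7:q2, 10:dot, 13:dot, 14:dot, 15:dot, 16:dot edges: (0,7,i); (5,6,i); (6,0,o); (6,3,o); (7,3,o); (10,1,hold); (13,0,hold); (14,3,hold); (15,0,hold); (16,3,hold)
final:
nodes: 0:s, 1:s, 3:s, 5:s, 6:q1, 7:q2, 10:dot, 13:dot, 14:dot, 15:dot, 16:dot
edges: (0,7,i); (5,6,i); (6,0,o); (6,3,o); (7,3,o); (10,1,hold); (13,0,hold); (14,3,hold); (15,0,hold); (16,3,hold)


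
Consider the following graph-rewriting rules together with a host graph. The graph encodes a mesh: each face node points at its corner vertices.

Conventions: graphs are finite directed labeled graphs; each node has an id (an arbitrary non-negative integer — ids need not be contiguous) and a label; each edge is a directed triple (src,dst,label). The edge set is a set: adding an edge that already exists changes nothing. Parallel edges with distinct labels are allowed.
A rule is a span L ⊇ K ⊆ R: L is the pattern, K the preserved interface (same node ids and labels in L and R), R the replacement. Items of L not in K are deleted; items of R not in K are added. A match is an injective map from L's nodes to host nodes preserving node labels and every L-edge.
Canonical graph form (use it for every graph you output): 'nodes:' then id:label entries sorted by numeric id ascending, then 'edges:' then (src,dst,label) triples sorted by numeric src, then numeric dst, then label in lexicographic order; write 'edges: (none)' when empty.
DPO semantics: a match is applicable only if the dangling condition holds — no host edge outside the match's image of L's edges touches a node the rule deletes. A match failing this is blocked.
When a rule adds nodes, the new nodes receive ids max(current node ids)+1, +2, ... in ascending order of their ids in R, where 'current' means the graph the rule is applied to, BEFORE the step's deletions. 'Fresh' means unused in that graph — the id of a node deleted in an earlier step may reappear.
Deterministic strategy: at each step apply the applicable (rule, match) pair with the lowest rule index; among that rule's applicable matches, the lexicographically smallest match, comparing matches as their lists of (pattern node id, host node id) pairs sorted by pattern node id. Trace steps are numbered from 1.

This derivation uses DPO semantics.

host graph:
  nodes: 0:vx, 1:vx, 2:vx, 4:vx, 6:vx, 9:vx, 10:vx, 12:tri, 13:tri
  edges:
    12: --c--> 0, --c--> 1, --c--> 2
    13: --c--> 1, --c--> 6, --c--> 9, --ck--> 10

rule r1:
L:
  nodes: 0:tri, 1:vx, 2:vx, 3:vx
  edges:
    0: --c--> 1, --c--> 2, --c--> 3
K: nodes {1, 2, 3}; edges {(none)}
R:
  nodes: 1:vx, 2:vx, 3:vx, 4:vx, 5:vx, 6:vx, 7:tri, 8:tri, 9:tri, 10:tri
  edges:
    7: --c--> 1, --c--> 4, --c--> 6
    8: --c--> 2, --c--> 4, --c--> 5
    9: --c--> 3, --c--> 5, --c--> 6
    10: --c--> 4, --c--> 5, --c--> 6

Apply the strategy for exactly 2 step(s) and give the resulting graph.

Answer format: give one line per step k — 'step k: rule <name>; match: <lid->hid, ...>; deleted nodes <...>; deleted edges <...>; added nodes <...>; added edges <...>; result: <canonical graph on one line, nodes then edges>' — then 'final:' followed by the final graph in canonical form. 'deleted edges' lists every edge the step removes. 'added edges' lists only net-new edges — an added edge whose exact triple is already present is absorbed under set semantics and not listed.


step 1: rule r1; match: 0->12, 1->0, 2->1, 3->2; deleted nodes 12; deleted edges (12,0,c); (12,1,c); (12,2,c); added nodes 14, 15, 16, 17, 18, 19, 20; added edges (17,0,c); (17,14,c); (17,16,c); (18,1,c); (18,14,c); (18,15,c); (19,2,c); (19,15,c); (19,16,c); (20,14,c); (20,15,c); (20,16,c); result: nodes: 0:vx, 1:vx, 2:vx, 4:vx, 6:vx, 9:vx, 10:vx, 13:tri, 14:vx, 15:vx, 16:vx, 17:tri, 18:tri, 19:tri, 20:tri edges: (13,1,c); (13,6,c); (13,9,c); (13,10,ck); (17,0,c); (17,14,c); (17,16,c); (18,1,c); (18,14,c); (18,15,c); (19,2,c); (19,15,c); (19,16,c); (20,14,c); (20,15,c); (20,16,c)
step 2: rule r1; match: 0->17, 1->0, 2->14, 3->16; deleted nodes 17; deleted edges (17,0,c); (17,14,c); (17,16,c); added nodes 21, 22, 23, 24, 25, 26, 27; added edges (24,0,c); (24,21,c); (24,23,c); (25,14,c); (25,21,c); (25,22,c); (26,16,c); (26,22,c); (26,23,c); (27,21,c); (27,22,c); (27,23,c); result: nodes: 0:vx, 1:vx, 2:vx, 4:vx, 6:vx, 9:vx, 10:vx, 13:tri, 14:vx, 15:vx, 16:vx, 18:tri, 19:tri, 20:tri, 21:vx, 22:vx, 23:vx, 24:tri, 25:tri, 26:tri, 27:tri edges: (13,1,c); (13,6,c); (13,9,c); (13,10,ck); (18,1,c); (18,14,c); (18,15,c); (19,2,c); (19,15,c); (19,16,c); (20,14,c); (20,15,c); (20,16,c); (24,0,c); (24,21,c); (24,23,c); (25,14,c); (25,21,c); (25,22,c); (26,16,c); (26,22,c); (26,23,c); (27,21,c); (27,22,c); (27,23,c)
final:
nodes: 0:vx, 1:vx, 2:vx, 4:vx, 6:vx, 9:vx, 10:vx, 13:tri, 14:vx, 15:vx, 16:vx, 18:tri, 19:tri, 20:tri, 21:vx, 22:vx, 23:vx, 24:tri, 25:tri, 26:tri, 27:tri
edges: (13,1,c); (13,6,c); (13,9,c); (13,10,ck); (18,1,c); (18,14,c); (18,15,c); (19,2,c); (19,15,c); (19,16,c); (20,14,c); (20,15,c); (20,16,c); (24,0,c); (24,21,c); (24,23,c); (25,14,c); (25,21,c); (25,22,c); (26,16,c); (26,22,c); (26,23,c); (27,21,c); (27,22,c); (27,23,c)


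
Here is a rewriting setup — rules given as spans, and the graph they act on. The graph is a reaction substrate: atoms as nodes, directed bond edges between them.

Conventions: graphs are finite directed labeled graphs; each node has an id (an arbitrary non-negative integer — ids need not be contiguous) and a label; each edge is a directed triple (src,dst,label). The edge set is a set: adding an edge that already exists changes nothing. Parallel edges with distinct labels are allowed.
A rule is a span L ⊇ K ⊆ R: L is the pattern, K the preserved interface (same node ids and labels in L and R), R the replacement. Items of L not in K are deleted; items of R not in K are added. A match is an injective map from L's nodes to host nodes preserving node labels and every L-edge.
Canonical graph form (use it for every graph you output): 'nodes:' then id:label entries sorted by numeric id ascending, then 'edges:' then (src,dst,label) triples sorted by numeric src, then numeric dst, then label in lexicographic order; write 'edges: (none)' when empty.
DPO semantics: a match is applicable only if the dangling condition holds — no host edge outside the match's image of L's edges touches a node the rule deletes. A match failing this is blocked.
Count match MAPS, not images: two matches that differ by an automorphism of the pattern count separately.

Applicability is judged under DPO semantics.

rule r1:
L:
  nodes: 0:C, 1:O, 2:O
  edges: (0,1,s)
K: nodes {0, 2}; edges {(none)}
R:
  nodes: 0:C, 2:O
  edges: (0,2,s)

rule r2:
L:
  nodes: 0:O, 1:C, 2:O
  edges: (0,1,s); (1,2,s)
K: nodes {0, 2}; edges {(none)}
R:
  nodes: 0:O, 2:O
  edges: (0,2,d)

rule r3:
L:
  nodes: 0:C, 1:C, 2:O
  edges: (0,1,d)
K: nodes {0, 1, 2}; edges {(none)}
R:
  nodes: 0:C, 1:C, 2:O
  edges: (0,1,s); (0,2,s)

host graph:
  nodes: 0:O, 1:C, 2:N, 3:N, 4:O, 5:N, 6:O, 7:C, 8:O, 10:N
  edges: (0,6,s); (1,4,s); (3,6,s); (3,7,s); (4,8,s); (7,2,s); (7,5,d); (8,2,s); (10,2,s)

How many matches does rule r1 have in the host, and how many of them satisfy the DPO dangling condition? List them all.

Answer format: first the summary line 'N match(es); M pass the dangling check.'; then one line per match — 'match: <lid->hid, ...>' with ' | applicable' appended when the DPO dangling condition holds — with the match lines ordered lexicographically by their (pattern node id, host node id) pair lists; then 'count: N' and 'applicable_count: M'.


3 match(es); 0 pass the dangling check.
match: 0->1, 1->4, 2->0
match: 0->1, 1->4, 2->6
match: 0->1, 1->4, 2->8
count: 3
applicable_count: 0


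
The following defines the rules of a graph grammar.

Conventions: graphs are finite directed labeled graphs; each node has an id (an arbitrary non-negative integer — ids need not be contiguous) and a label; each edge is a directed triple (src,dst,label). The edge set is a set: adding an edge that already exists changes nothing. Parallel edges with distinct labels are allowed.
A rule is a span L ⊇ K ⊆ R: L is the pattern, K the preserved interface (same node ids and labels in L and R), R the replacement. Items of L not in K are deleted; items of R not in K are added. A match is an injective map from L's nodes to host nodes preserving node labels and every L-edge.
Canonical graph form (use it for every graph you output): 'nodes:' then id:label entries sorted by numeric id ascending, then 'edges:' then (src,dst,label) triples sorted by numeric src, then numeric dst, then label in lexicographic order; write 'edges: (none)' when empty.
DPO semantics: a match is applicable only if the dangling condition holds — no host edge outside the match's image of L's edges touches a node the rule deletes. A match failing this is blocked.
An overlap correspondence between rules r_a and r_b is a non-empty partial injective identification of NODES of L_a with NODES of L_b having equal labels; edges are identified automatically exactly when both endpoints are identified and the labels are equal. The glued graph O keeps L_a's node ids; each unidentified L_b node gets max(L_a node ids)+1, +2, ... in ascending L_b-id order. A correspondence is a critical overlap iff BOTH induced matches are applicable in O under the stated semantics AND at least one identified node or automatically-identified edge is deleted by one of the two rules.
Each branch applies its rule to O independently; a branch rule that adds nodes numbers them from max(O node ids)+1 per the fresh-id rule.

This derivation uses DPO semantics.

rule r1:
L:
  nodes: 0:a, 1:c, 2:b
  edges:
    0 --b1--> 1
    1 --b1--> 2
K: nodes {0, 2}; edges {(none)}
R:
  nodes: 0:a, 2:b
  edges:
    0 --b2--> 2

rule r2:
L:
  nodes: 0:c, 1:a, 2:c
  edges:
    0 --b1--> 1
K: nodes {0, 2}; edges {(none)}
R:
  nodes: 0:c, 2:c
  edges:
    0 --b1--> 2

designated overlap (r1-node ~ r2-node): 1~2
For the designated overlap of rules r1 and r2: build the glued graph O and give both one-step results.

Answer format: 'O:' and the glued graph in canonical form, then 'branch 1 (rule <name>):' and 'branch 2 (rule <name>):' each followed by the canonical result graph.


O:
nodes: 0:a, 1:c, 2:b, 3:c, 4:a
edges: (0,1,b1); (1,2,b1); (3,4,b1)
branch 1 (rule r1):
nodes: 0:a, 2:b, 3:c, 4:a
edges: (0,2,b2); (3,4,b1)
branch 2 (rule r2):
nodes: 0:a, 1:c, 2:b, 3:c
edges: (0,1,b1); (1,2,b1); (3,1,b1)


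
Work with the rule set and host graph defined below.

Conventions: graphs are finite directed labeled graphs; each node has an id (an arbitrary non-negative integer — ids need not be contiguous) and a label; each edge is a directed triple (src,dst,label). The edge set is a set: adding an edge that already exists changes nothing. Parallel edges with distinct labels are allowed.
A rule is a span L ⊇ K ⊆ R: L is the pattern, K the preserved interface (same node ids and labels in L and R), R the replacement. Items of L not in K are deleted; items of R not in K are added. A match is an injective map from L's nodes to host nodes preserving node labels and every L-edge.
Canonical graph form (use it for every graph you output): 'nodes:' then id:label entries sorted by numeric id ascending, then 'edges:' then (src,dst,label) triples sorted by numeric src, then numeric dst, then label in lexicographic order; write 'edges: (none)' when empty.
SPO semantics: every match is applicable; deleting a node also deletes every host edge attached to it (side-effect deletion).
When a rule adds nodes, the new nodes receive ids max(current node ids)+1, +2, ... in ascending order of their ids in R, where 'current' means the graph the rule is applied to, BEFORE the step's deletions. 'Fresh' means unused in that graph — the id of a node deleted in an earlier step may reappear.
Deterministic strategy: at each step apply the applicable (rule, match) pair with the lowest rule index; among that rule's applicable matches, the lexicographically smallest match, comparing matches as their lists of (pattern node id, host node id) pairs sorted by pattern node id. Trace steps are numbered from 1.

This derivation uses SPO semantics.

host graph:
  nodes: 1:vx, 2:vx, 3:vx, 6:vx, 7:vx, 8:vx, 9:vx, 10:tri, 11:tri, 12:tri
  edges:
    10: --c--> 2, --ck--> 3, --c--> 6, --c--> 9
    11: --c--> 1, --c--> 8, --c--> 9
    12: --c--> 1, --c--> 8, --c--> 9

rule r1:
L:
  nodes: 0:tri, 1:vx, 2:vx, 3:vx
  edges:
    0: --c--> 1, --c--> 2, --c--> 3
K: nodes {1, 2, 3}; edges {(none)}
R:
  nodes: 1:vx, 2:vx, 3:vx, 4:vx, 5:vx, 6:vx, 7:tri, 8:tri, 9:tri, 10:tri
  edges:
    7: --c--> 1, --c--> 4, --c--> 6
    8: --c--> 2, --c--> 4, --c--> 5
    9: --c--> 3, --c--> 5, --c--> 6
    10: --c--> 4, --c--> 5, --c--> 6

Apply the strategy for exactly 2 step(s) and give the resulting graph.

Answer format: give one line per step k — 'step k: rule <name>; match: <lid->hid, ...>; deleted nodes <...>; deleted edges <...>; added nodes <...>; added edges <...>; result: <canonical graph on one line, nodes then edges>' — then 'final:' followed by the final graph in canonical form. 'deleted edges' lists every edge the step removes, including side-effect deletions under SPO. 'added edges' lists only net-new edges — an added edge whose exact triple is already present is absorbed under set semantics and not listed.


step 1: rule r1; match: 0->10, 1->2, 2->6, 3->9; deleted nodes 10; deleted edges (10,2,c); (10,3,ck); (10,6,c); (10,9,c); added nodes 13, 14, 15, 16, 17, 18, 19; added edges (16,2,c); (16,13,c); (16,15,c); (17,6,c); (17,13,c); (17,14,c); (18,9,c); (18,14,c); (18,15,c); (19,13,c); (19,14,c); (19,15,c); result: nodes: 1:vx, 2:vx, 3:vx, 6:vx, 7:vx, 8:vx, 9:vx, 11:tri, 12:tri, 13:vx, 14:vx, 15:vx, 16:tri, 17:tri, 18:tri, 19:tri edges: (11,1,c); (11,8,c); (11,9,c); (12,1,c); (12,8,c); (12,9,c); (16,2,c); (16,13,c); (16,15,c); (17,6,c); (17,13,c); (17,14,c); (18,9,c); (18,14,c); (18,15,c); (19,13,c); (19,14,c); (19,15,c)
step 2: rule r1; match: 0->11, 1->1, 2->8, 3->9; deleted nodes 11; deleted edges (11,1,c); (11,8,c); (11,9,c); added nodes 20, 21, 22, 23, 24, 25, 26; added edges (23,1,c); (23,20,c); (23,22,c); (24,8,c); (24,20,c); (24,21,c); (25,9,c); (25,21,c); (25,22,c); (26,20,c); (26,21,c); (26,22,c); result: nodes: 1:vx, 2:vx, 3:vx, 6:vx, 7:vx, 8:vx, 9:vx, 12:tri, 13:vx, 14:vx, 15:vx, 16:tri, 17:tri, 18:tri, 19:tri, 20:vx, 21:vx, 22:vx, 23:tri, 24:tri, 25:tri, 26:tri edges: (12,1,c); (12,8,c); (12,9,c); (16,2,c); (16,13,c); (16,15,c); (17,6,c); (17,13,c); (17,14,c); (18,9,c); (18,14,c); (18,15,c); (19,13,c); (19,14,c); (19,15,c); (23,1,c); (23,20,c); (23,22,c); (24,8,c); (24,20,c); (24,21,c); (25,9,c); (25,21,c); (25,22,c); (26,20,c); (26,21,c); (26,22,c)
final:
nodes: 1:vx, 2:vx, 3:vx, 6:vx, 7:vx, 8:vx, 9:vx, 12:tri, 13:vx, 14:vx, 15:vx, 16:tri, 17:tri, 18:tri, 19:tri, 20:vx, 21:vx, 22:vx, 23:tri, 24:tri, 25:tri, 26:tri
edges: (12,1,c); (12,8,c); (12,9,c); (16,2,c); (16,13,c); (16,15,c); (17,6,c); (17,13,c); (17,14,c); (18,9,c); (18,14,c); (18,15,c); (19,13,c); (19,14,c); (19,15,c); (23,1,c); (23,20,c); (23,22,c); (24,8,c); (24,20,c); (24,21,c); (25,9,c); (25,21,c); (25,22,c); (26,20,c); (26,21,c); (26,22,c)


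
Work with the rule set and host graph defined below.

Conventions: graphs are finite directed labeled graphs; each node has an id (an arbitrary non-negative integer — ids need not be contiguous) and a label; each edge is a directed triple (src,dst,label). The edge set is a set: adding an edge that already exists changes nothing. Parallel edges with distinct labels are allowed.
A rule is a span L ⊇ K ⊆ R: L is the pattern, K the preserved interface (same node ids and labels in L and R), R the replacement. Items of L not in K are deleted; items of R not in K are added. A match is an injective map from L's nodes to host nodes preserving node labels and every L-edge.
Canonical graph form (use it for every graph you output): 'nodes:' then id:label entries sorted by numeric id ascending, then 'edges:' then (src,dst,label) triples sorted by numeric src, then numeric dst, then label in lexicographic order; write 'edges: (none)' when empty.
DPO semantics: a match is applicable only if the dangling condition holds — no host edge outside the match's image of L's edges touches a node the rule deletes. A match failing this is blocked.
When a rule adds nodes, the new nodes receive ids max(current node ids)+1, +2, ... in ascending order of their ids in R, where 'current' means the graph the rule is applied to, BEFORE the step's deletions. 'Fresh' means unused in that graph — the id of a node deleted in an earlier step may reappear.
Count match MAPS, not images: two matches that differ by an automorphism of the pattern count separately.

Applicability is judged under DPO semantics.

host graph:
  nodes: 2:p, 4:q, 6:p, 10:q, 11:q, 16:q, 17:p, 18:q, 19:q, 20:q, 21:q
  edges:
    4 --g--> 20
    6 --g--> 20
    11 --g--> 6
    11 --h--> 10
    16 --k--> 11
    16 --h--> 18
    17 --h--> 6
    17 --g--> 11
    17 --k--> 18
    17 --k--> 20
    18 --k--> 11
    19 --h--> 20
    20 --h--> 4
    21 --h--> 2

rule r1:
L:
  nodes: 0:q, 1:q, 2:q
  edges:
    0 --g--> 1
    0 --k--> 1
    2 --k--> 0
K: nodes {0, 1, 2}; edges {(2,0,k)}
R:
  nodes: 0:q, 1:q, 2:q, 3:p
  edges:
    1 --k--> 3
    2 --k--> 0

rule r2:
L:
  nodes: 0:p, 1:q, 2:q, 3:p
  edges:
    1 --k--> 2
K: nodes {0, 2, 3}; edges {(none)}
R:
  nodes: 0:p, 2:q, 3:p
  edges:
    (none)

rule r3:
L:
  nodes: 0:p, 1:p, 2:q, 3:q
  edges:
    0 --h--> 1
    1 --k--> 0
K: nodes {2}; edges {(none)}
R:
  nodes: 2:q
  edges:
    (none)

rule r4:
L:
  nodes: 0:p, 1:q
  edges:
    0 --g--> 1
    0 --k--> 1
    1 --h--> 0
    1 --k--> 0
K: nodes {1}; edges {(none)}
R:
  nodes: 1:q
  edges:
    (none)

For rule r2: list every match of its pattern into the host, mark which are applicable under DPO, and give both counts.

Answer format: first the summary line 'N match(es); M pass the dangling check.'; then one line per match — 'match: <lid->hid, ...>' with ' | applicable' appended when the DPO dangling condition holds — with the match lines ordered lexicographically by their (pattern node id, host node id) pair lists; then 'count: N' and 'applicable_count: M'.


12 match(es); 0 pass the dangling check.
match: 0->2, 1->16, 2->11, 3->6
match: 0->2, 1->16, 2->11, 3->17
match: 0->2, 1->18, 2->11, 3->6
match: 0->2, 1->18, 2->11, 3->17
match: 0->6, 1->16, 2->11, 3->2
match: 0->6, 1->16, 2->11, 3->17
match: 0->6, 1->18, 2->11, 3->2
match: 0->6, 1->18, 2->11, 3->17
match: 0->17, 1->16, 2->11, 3->2
match: 0->17, 1->16, 2->11, 3->6
match: 0->17, 1->18, 2->11, 3->2
match: 0->17, 1->18, 2->11, 3->6
count: 12
applicable_count: 0


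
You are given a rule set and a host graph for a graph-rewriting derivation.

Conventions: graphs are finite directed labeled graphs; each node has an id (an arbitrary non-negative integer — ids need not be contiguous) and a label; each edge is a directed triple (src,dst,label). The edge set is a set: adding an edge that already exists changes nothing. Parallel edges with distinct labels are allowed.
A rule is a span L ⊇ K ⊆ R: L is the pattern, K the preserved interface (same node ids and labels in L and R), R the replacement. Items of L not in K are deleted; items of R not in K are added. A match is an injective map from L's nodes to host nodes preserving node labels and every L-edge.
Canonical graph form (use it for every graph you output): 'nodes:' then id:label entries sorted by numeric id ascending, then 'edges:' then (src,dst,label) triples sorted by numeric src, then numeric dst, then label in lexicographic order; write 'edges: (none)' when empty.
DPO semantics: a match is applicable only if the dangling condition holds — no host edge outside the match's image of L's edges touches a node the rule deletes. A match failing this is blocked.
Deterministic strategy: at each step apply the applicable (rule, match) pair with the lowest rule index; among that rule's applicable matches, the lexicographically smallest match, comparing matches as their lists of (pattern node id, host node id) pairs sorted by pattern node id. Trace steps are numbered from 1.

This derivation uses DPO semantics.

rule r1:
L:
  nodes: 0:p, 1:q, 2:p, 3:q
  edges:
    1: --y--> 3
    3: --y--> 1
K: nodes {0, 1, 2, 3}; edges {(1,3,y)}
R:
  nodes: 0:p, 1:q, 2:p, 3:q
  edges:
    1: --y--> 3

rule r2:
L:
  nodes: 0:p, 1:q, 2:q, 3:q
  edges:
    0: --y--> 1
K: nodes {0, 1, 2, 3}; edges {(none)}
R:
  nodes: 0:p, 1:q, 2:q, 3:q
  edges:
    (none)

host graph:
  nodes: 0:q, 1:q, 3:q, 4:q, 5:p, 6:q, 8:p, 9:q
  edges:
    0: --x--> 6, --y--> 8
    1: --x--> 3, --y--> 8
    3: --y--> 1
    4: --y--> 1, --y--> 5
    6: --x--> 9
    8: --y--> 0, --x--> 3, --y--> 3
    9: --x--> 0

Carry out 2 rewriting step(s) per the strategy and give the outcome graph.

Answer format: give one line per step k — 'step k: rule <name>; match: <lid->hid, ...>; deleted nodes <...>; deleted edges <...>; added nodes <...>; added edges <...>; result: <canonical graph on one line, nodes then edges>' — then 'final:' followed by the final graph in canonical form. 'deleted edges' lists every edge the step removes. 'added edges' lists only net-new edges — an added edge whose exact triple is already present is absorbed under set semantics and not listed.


step 1: rule r2; match: 0->8, 1->0, 2->1, 3->3; deleted nodes (none); deleted edges (8,0,y); added nodes (none); added edges (none); result: nodes: 0:q, 1:q, 3:q, 4:q, 5:p, 6:q, 8:p, 9:q edges: (0,6,x); (0,8,y); (1,3,x); (1,8,y); (3,1,y); (4,1,y); (4,5,y); (6,9,x); (8,3,x); (8,3,y); (9,0,x)
step 2: rule r2; match: 0->8, 1->3, 2->0, 3->1; deleted nodes (none); deleted edges (8,3,y); added nodes (none); added edges (none); result: nodes: 0:q, 1:q, 3:q, 4:q, 5:p, 6:q, 8:p, 9:q edges: (0,6,x); (0,8,y); (1,3,x); (1,8,y); (3,1,y); (4,1,y); (4,5,y); (6,9,x); (8,3,x); (9,0,x)
final:
nodes: 0:q, 1:q, 3:q, 4:q, 5:p, 6:q, 8:p, 9:q
edges: (0,6,x); (0,8,y); (1,3,x); (1,8,y); (3,1,y); (4,1,y); (4,5,y); (6,9,x); (8,3,x); (9,0,x)


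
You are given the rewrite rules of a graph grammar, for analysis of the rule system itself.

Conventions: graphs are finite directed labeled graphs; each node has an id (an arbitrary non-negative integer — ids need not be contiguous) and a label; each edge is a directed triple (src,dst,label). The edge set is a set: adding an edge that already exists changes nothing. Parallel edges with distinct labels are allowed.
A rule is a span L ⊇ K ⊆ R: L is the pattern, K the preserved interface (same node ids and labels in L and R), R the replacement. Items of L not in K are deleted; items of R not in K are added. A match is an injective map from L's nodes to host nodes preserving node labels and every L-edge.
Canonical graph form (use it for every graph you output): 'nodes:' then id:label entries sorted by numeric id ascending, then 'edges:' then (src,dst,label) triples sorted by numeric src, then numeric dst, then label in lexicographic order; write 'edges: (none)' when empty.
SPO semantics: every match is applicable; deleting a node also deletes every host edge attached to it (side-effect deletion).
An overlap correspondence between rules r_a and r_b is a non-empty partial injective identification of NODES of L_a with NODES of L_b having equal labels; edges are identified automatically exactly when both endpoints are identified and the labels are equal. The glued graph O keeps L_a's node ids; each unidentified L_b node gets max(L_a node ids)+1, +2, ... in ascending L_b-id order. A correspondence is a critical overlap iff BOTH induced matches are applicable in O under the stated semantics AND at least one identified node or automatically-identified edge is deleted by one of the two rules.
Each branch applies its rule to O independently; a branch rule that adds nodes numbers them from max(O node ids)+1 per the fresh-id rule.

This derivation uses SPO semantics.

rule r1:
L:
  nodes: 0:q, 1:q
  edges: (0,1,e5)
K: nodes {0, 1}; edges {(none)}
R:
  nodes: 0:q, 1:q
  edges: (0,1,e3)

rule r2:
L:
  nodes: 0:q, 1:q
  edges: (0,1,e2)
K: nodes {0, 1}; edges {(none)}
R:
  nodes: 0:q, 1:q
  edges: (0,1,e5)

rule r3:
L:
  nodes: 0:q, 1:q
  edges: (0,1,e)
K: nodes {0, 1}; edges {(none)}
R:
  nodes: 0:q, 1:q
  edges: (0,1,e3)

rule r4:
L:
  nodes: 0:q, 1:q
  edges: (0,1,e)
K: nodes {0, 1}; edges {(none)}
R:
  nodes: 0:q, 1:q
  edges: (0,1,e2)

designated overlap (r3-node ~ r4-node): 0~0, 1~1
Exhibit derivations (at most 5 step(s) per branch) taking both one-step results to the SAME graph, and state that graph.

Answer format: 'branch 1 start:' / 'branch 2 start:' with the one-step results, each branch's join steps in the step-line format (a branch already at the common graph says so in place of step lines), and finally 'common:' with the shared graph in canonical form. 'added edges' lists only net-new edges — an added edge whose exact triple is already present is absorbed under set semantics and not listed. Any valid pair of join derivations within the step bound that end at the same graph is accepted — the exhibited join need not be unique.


branch 1 start:
nodes: 0:q, 1:q
edges: (0,1,e3)
branch 2 start:
nodes: 0:q, 1:q
edges: (0,1,e2)
branch 1: already at the common graph (0 steps)
branch 2 step 1: rule r2; match: 0->0, 1->1; deleted nodes (none); deleted edges (0,1,e2); added nodes (none); added edges (0,1,e5); result: nodes: 0:q, 1:q edges: (0,1,e5)
branch 2 step 2: rule r1; match: 0->0, 1->1; deleted nodes (none); deleted edges (0,1,e5); added nodes (none); added edges (0,1,e3); result: nodes: 0:q, 1:q edges: (0,1,e3)
common:
nodes: 0:q, 1:q
edges: (0,1,e3)


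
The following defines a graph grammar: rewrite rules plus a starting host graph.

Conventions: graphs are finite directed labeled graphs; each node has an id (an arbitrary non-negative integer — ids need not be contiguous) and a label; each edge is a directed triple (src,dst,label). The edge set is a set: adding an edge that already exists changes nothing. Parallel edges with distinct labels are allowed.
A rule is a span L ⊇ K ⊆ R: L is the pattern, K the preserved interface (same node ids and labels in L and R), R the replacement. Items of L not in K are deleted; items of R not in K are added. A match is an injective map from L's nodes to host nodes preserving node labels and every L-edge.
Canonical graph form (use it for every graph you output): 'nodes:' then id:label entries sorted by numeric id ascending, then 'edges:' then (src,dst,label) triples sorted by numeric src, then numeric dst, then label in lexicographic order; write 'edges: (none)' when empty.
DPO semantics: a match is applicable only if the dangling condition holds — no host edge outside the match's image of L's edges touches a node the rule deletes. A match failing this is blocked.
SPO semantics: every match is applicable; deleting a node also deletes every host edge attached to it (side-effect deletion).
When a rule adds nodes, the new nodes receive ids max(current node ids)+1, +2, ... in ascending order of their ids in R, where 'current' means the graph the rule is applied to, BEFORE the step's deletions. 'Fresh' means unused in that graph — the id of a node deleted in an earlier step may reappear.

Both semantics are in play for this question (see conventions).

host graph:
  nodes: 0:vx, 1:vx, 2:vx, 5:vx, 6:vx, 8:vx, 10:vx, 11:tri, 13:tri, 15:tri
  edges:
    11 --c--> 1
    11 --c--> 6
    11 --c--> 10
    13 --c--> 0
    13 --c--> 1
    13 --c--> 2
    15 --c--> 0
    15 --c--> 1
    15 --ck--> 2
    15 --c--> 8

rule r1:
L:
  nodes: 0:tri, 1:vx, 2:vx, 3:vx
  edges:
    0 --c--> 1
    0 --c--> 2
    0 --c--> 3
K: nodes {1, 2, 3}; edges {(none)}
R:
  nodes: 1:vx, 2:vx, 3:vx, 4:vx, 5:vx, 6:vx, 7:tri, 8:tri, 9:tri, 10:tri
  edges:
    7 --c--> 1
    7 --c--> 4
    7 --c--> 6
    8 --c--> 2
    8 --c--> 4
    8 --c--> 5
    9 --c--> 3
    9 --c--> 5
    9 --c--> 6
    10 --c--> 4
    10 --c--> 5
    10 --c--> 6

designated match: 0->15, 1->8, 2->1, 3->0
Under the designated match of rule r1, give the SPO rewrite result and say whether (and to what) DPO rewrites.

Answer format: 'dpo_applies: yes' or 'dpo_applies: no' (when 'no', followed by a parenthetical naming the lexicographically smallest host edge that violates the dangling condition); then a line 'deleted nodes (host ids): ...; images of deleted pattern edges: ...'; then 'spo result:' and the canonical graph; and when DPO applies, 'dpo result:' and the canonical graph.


dpo_applies: no
(the rule deletes node 15, which keeps host edge (15,2,ck) outside the match image — the dangling condition fails, DPO blocks; SPO proceeds and side-deletes such edges)
deleted nodes (host ids): 15; images of deleted pattern edges: (15,0,c); (15,1,c); (15,8,c)
spo result:
nodes: 0:vx, 1:vx, 2:vx, 5:vx, 6:vx, 8:vx, 10:vx, 11:tri, 13:tri, 16:vx, 17:vx, 18:vx, 19:tri, 20:tri, 21:tri, 22:tri
edges: (11,1,c); (11,6,c); (11,10,c); (13,0,c); (13,1,c); (13,2,c); (19,8,c); (19,16,c); (19,18,c); (20,1,c); (20,16,c); (20,17,c); (21,0,c); (21,17,c); (21,18,c); (22,16,c); (22,17,c); (22,18,c)
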